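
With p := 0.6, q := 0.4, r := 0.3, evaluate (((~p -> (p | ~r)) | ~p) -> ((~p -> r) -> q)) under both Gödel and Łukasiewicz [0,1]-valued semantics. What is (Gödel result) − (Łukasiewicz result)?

Gödel evaluation:
  ~p: Gödel ¬ of 0.6 = 0 (operand ≠ 0)
  ~r: Gödel ¬ of 0.3 = 0 (operand ≠ 0)
  (p | ~r) = max(0.6, 0) = 0.6
  (~p -> (p | ~r)): 0 ≤ 0.6, so result = 1
  ~p: Gödel ¬ of 0.6 = 0 (operand ≠ 0)
  ((~p -> (p | ~r)) | ~p) = max(1, 0) = 1
  ~p: Gödel ¬ of 0.6 = 0 (operand ≠ 0)
  (~p -> r): 0 ≤ 0.3, so result = 1
  ((~p -> r) -> q): 1 > 0.4, so result = 0.4
  (((~p -> (p | ~r)) | ~p) -> ((~p -> r) -> q)): 1 > 0.4, so result = 0.4
  Gödel value = 0.4
Łukasiewicz evaluation:
  ~p: Łukasiewicz ¬ gives 1 − 0.6 = 0.4
  ~r: Łukasiewicz ¬ gives 1 − 0.3 = 0.7
  (p | ~r) = max(0.6, 0.7) = 0.7
  (~p -> (p | ~r)): min(1, 1 − 0.4 + 0.7) = 1
  ~p: Łukasiewicz ¬ gives 1 − 0.6 = 0.4
  ((~p -> (p | ~r)) | ~p) = max(1, 0.4) = 1
  ~p: Łukasiewicz ¬ gives 1 − 0.6 = 0.4
  (~p -> r): min(1, 1 − 0.4 + 0.3) = 0.9
  ((~p -> r) -> q): min(1, 1 − 0.9 + 0.4) = 0.5
  (((~p -> (p | ~r)) | ~p) -> ((~p -> r) -> q)): min(1, 1 − 1 + 0.5) = 0.5
  Łukasiewicz value = 0.5
Difference: 0.4 − 0.5 = -0.10

-0.10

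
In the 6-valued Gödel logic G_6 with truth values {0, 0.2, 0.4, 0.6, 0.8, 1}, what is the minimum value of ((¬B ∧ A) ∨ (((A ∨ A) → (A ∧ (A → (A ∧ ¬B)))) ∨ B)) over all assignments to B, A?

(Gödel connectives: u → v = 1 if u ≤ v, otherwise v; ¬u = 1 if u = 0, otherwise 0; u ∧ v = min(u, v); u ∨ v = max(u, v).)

0.20

The minimum is attained at B = 0.2, A = 0.2:
  ¬B: Gödel ¬ of 0.2 = 0 (operand ≠ 0)
  (¬B ∧ A) = min(0, 0.2) = 0
  (A ∨ A) = max(0.2, 0.2) = 0.2
  ¬B: Gödel ¬ of 0.2 = 0 (operand ≠ 0)
  (A ∧ ¬B) = min(0.2, 0) = 0
  (A → (A ∧ ¬B)): 0.2 > 0, so result = 0
  (A ∧ (A → (A ∧ ¬B))) = min(0.2, 0) = 0
  ((A ∨ A) → (A ∧ (A → (A ∧ ¬B)))): 0.2 > 0, so result = 0
  (((A ∨ A) → (A ∧ (A → (A ∧ ¬B)))) ∨ B) = max(0, 0.2) = 0.2
  ((¬B ∧ A) ∨ (((A ∨ A) → (A ∧ (A → (A ∧ ¬B)))) ∨ B)) = max(0, 0.2) = 0.2
Checking all 36 assignments confirms none give a value below 0.20.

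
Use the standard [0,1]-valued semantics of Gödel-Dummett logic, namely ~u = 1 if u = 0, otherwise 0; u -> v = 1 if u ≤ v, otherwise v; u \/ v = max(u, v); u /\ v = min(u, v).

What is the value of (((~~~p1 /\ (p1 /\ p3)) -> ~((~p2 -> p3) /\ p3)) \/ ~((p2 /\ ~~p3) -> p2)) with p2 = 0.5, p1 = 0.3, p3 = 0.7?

1.00

~p1: Gödel ¬ of 0.3 = 0 (operand ≠ 0)
~~p1: Gödel ¬ of 0 = 1 (operand is 0)
~~~p1: Gödel ¬ of 1 = 0 (operand ≠ 0)
(p1 /\ p3) = min(0.3, 0.7) = 0.3
(~~~p1 /\ (p1 /\ p3)) = min(0, 0.3) = 0
~p2: Gödel ¬ of 0.5 = 0 (operand ≠ 0)
(~p2 -> p3): 0 ≤ 0.7, so result = 1
((~p2 -> p3) /\ p3) = min(1, 0.7) = 0.7
~((~p2 -> p3) /\ p3): Gödel ¬ of 0.7 = 0 (operand ≠ 0)
((~~~p1 /\ (p1 /\ p3)) -> ~((~p2 -> p3) /\ p3)): 0 ≤ 0, so result = 1
~p3: Gödel ¬ of 0.7 = 0 (operand ≠ 0)
~~p3: Gödel ¬ of 0 = 1 (operand is 0)
(p2 /\ ~~p3) = min(0.5, 1) = 0.5
((p2 /\ ~~p3) -> p2): 0.5 ≤ 0.5, so result = 1
~((p2 /\ ~~p3) -> p2): Gödel ¬ of 1 = 0 (operand ≠ 0)
(((~~~p1 /\ (p1 /\ p3)) -> ~((~p2 -> p3) /\ p3)) \/ ~((p2 /\ ~~p3) -> p2)) = max(1, 0) = 1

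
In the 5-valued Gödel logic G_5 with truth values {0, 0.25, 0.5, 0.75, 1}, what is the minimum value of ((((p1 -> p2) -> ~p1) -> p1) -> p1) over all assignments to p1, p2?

0.25

The minimum is attained at p1 = 0.25, p2 = 0.25:
  (p1 -> p2): 0.25 ≤ 0.25, so result = 1
  ~p1: Gödel ¬ of 0.25 = 0 (operand ≠ 0)
  ((p1 -> p2) -> ~p1): 1 > 0, so result = 0
  (((p1 -> p2) -> ~p1) -> p1): 0 ≤ 0.25, so result = 1
  ((((p1 -> p2) -> ~p1) -> p1) -> p1): 1 > 0.25, so result = 0.25
Checking all 25 assignments confirms none give a value below 0.25.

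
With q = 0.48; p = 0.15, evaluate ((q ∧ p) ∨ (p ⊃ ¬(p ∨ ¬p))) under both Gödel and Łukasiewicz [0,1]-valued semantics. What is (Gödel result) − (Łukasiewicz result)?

Gödel evaluation:
  (q ∧ p) = min(0.48, 0.15) = 0.15
  ¬p: Gödel ¬ of 0.15 = 0 (operand ≠ 0)
  (p ∨ ¬p) = max(0.15, 0) = 0.15
  ¬(p ∨ ¬p): Gödel ¬ of 0.15 = 0 (operand ≠ 0)
  (p ⊃ ¬(p ∨ ¬p)): 0.15 > 0, so result = 0
  ((q ∧ p) ∨ (p ⊃ ¬(p ∨ ¬p))) = max(0.15, 0) = 0.15
  Gödel value = 0.15
Łukasiewicz evaluation:
  (q ∧ p) = min(0.48, 0.15) = 0.15
  ¬p: Łukasiewicz ¬ gives 1 − 0.15 = 0.85
  (p ∨ ¬p) = max(0.15, 0.85) = 0.85
  ¬(p ∨ ¬p): Łukasiewicz ¬ gives 1 − 0.85 = 0.15
  (p ⊃ ¬(p ∨ ¬p)): min(1, 1 − 0.15 + 0.15) = 1
  ((q ∧ p) ∨ (p ⊃ ¬(p ∨ ¬p))) = max(0.15, 1) = 1
  Łukasiewicz value = 1
Difference: 0.15 − 1 = -0.85

-0.85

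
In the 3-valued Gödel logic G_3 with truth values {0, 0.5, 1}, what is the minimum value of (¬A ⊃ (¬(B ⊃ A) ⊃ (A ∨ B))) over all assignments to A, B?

0.50

The minimum is attained at A = 0, B = 0.5:
  ¬A: Gödel ¬ of 0 = 1 (operand is 0)
  (B ⊃ A): 0.5 > 0, so result = 0
  ¬(B ⊃ A): Gödel ¬ of 0 = 1 (operand is 0)
  (A ∨ B) = max(0, 0.5) = 0.5
  (¬(B ⊃ A) ⊃ (A ∨ B)): 1 > 0.5, so result = 0.5
  (¬A ⊃ (¬(B ⊃ A) ⊃ (A ∨ B))): 1 > 0.5, so result = 0.5
Checking all 9 assignments confirms none give a value below 0.50.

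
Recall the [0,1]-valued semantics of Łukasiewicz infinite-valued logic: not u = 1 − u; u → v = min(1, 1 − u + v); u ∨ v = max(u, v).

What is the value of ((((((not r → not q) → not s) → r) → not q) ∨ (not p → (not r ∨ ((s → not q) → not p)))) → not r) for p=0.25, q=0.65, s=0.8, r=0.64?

not r: Łukasiewicz ¬ gives 1 − 0.64 = 0.36
not q: Łukasiewicz ¬ gives 1 − 0.65 = 0.35
(not r → not q): min(1, 1 − 0.36 + 0.35) = 0.99
not s: Łukasiewicz ¬ gives 1 − 0.8 = 0.2
((not r → not q) → not s): min(1, 1 − 0.99 + 0.2) = 0.21
(((not r → not q) → not s) → r): min(1, 1 − 0.21 + 0.64) = 1
not q: Łukasiewicz ¬ gives 1 − 0.65 = 0.35
((((not r → not q) → not s) → r) → not q): min(1, 1 − 1 + 0.35) = 0.35
not p: Łukasiewicz ¬ gives 1 − 0.25 = 0.75
not r: Łukasiewicz ¬ gives 1 − 0.64 = 0.36
not q: Łukasiewicz ¬ gives 1 − 0.65 = 0.35
(s → not q): min(1, 1 − 0.8 + 0.35) = 0.55
not p: Łukasiewicz ¬ gives 1 − 0.25 = 0.75
((s → not q) → not p): min(1, 1 − 0.55 + 0.75) = 1
(not r ∨ ((s → not q) → not p)) = max(0.36, 1) = 1
(not p → (not r ∨ ((s → not q) → not p))): min(1, 1 − 0.75 + 1) = 1
(((((not r → not q) → not s) → r) → not q) ∨ (not p → (not r ∨ ((s → not q) → not p)))) = max(0.35, 1) = 1
not r: Łukasiewicz ¬ gives 1 − 0.64 = 0.36
((((((not r → not q) → not s) → r) → not q) ∨ (not p → (not r ∨ ((s → not q) → not p)))) → not r): min(1, 1 − 1 + 0.36) = 0.36

0.36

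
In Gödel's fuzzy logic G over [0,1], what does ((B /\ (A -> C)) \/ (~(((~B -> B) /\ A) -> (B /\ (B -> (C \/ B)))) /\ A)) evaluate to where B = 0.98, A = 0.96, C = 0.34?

(A -> C): 0.96 > 0.34, so result = 0.34
(B /\ (A -> C)) = min(0.98, 0.34) = 0.34
~B: Gödel ¬ of 0.98 = 0 (operand ≠ 0)
(~B -> B): 0 ≤ 0.98, so result = 1
((~B -> B) /\ A) = min(1, 0.96) = 0.96
(C \/ B) = max(0.34, 0.98) = 0.98
(B -> (C \/ B)): 0.98 ≤ 0.98, so result = 1
(B /\ (B -> (C \/ B))) = min(0.98, 1) = 0.98
(((~B -> B) /\ A) -> (B /\ (B -> (C \/ B)))): 0.96 ≤ 0.98, so result = 1
~(((~B -> B) /\ A) -> (B /\ (B -> (C \/ B)))): Gödel ¬ of 1 = 0 (operand ≠ 0)
(~(((~B -> B) /\ A) -> (B /\ (B -> (C \/ B)))) /\ A) = min(0, 0.96) = 0
((B /\ (A -> C)) \/ (~(((~B -> B) /\ A) -> (B /\ (B -> (C \/ B)))) /\ A)) = max(0.34, 0) = 0.34

0.34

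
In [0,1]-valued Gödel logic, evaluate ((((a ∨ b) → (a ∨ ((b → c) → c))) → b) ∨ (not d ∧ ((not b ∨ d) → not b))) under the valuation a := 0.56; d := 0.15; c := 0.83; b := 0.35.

0.35

(a ∨ b) = max(0.56, 0.35) = 0.56
(b → c): 0.35 ≤ 0.83, so result = 1
((b → c) → c): 1 > 0.83, so result = 0.83
(a ∨ ((b → c) → c)) = max(0.56, 0.83) = 0.83
((a ∨ b) → (a ∨ ((b → c) → c))): 0.56 ≤ 0.83, so result = 1
(((a ∨ b) → (a ∨ ((b → c) → c))) → b): 1 > 0.35, so result = 0.35
not d: Gödel ¬ of 0.15 = 0 (operand ≠ 0)
not b: Gödel ¬ of 0.35 = 0 (operand ≠ 0)
(not b ∨ d) = max(0, 0.15) = 0.15
not b: Gödel ¬ of 0.35 = 0 (operand ≠ 0)
((not b ∨ d) → not b): 0.15 > 0, so result = 0
(not d ∧ ((not b ∨ d) → not b)) = min(0, 0) = 0
((((a ∨ b) → (a ∨ ((b → c) → c))) → b) ∨ (not d ∧ ((not b ∨ d) → not b))) = max(0.35, 0) = 0.35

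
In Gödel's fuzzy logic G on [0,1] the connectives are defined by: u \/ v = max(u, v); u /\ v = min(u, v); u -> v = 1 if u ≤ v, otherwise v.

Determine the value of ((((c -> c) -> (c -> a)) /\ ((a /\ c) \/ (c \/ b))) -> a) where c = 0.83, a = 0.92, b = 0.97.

(c -> c): 0.83 ≤ 0.83, so result = 1
(c -> a): 0.83 ≤ 0.92, so result = 1
((c -> c) -> (c -> a)): 1 ≤ 1, so result = 1
(a /\ c) = min(0.92, 0.83) = 0.83
(c \/ b) = max(0.83, 0.97) = 0.97
((a /\ c) \/ (c \/ b)) = max(0.83, 0.97) = 0.97
(((c -> c) -> (c -> a)) /\ ((a /\ c) \/ (c \/ b))) = min(1, 0.97) = 0.97
((((c -> c) -> (c -> a)) /\ ((a /\ c) \/ (c \/ b))) -> a): 0.97 > 0.92, so result = 0.92

0.92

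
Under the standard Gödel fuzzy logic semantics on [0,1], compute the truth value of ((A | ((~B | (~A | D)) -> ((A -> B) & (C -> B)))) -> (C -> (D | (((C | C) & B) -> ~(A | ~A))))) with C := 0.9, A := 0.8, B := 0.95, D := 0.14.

~B: Gödel ¬ of 0.95 = 0 (operand ≠ 0)
~A: Gödel ¬ of 0.8 = 0 (operand ≠ 0)
(~A | D) = max(0, 0.14) = 0.14
(~B | (~A | D)) = max(0, 0.14) = 0.14
(A -> B): 0.8 ≤ 0.95, so result = 1
(C -> B): 0.9 ≤ 0.95, so result = 1
((A -> B) & (C -> B)) = min(1, 1) = 1
((~B | (~A | D)) -> ((A -> B) & (C -> B))): 0.14 ≤ 1, so result = 1
(A | ((~B | (~A | D)) -> ((A -> B) & (C -> B)))) = max(0.8, 1) = 1
(C | C) = max(0.9, 0.9) = 0.9
((C | C) & B) = min(0.9, 0.95) = 0.9
~A: Gödel ¬ of 0.8 = 0 (operand ≠ 0)
(A | ~A) = max(0.8, 0) = 0.8
~(A | ~A): Gödel ¬ of 0.8 = 0 (operand ≠ 0)
(((C | C) & B) -> ~(A | ~A)): 0.9 > 0, so result = 0
(D | (((C | C) & B) -> ~(A | ~A))) = max(0.14, 0) = 0.14
(C -> (D | (((C | C) & B) -> ~(A | ~A)))): 0.9 > 0.14, so result = 0.14
((A | ((~B | (~A | D)) -> ((A -> B) & (C -> B)))) -> (C -> (D | (((C | C) & B) -> ~(A | ~A))))): 1 > 0.14, so result = 0.14

0.14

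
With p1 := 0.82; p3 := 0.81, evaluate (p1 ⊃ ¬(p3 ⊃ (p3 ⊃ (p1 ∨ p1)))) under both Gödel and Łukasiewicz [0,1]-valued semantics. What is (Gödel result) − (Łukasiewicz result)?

-0.18

Gödel evaluation:
  (p1 ∨ p1) = max(0.82, 0.82) = 0.82
  (p3 ⊃ (p1 ∨ p1)): 0.81 ≤ 0.82, so result = 1
  (p3 ⊃ (p3 ⊃ (p1 ∨ p1))): 0.81 ≤ 1, so result = 1
  ¬(p3 ⊃ (p3 ⊃ (p1 ∨ p1))): Gödel ¬ of 1 = 0 (operand ≠ 0)
  (p1 ⊃ ¬(p3 ⊃ (p3 ⊃ (p1 ∨ p1)))): 0.82 > 0, so result = 0
  Gödel value = 0
Łukasiewicz evaluation:
  (p1 ∨ p1) = max(0.82, 0.82) = 0.82
  (p3 ⊃ (p1 ∨ p1)): min(1, 1 − 0.81 + 0.82) = 1
  (p3 ⊃ (p3 ⊃ (p1 ∨ p1))): min(1, 1 − 0.81 + 1) = 1
  ¬(p3 ⊃ (p3 ⊃ (p1 ∨ p1))): Łukasiewicz ¬ gives 1 − 1 = 0
  (p1 ⊃ ¬(p3 ⊃ (p3 ⊃ (p1 ∨ p1)))): min(1, 1 − 0.82 + 0) = 0.18
  Łukasiewicz value = 0.18
Difference: 0 − 0.18 = -0.18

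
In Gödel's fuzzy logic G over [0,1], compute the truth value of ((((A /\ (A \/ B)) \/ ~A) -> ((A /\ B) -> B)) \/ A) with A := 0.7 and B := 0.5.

(A \/ B) = max(0.7, 0.5) = 0.7
(A /\ (A \/ B)) = min(0.7, 0.7) = 0.7
~A: Gödel ¬ of 0.7 = 0 (operand ≠ 0)
((A /\ (A \/ B)) \/ ~A) = max(0.7, 0) = 0.7
(A /\ B) = min(0.7, 0.5) = 0.5
((A /\ B) -> B): 0.5 ≤ 0.5, so result = 1
(((A /\ (A \/ B)) \/ ~A) -> ((A /\ B) -> B)): 0.7 ≤ 1, so result = 1
((((A /\ (A \/ B)) \/ ~A) -> ((A /\ B) -> B)) \/ A) = max(1, 0.7) = 1

1.00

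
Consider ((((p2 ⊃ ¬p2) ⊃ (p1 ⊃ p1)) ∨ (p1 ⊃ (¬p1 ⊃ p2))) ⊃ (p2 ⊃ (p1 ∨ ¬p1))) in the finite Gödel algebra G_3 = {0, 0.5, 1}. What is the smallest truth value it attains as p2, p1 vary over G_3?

0.50

The minimum is attained at p2 = 1, p1 = 0.5:
  ¬p2: Gödel ¬ of 1 = 0 (operand ≠ 0)
  (p2 ⊃ ¬p2): 1 > 0, so result = 0
  (p1 ⊃ p1): 0.5 ≤ 0.5, so result = 1
  ((p2 ⊃ ¬p2) ⊃ (p1 ⊃ p1)): 0 ≤ 1, so result = 1
  ¬p1: Gödel ¬ of 0.5 = 0 (operand ≠ 0)
  (¬p1 ⊃ p2): 0 ≤ 1, so result = 1
  (p1 ⊃ (¬p1 ⊃ p2)): 0.5 ≤ 1, so result = 1
  (((p2 ⊃ ¬p2) ⊃ (p1 ⊃ p1)) ∨ (p1 ⊃ (¬p1 ⊃ p2))) = max(1, 1) = 1
  ¬p1: Gödel ¬ of 0.5 = 0 (operand ≠ 0)
  (p1 ∨ ¬p1) = max(0.5, 0) = 0.5
  (p2 ⊃ (p1 ∨ ¬p1)): 1 > 0.5, so result = 0.5
  ((((p2 ⊃ ¬p2) ⊃ (p1 ⊃ p1)) ∨ (p1 ⊃ (¬p1 ⊃ p2))) ⊃ (p2 ⊃ (p1 ∨ ¬p1))): 1 > 0.5, so result = 0.5
Checking all 9 assignments confirms none give a value below 0.50.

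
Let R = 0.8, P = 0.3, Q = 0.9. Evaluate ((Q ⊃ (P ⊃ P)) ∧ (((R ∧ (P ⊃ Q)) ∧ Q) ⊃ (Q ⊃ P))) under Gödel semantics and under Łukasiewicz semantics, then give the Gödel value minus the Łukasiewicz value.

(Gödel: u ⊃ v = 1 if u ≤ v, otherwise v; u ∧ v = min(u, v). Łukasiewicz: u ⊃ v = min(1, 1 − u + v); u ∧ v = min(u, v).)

Gödel evaluation:
  (P ⊃ P): 0.3 ≤ 0.3, so result = 1
  (Q ⊃ (P ⊃ P)): 0.9 ≤ 1, so result = 1
  (P ⊃ Q): 0.3 ≤ 0.9, so result = 1
  (R ∧ (P ⊃ Q)) = min(0.8, 1) = 0.8
  ((R ∧ (P ⊃ Q)) ∧ Q) = min(0.8, 0.9) = 0.8
  (Q ⊃ P): 0.9 > 0.3, so result = 0.3
  (((R ∧ (P ⊃ Q)) ∧ Q) ⊃ (Q ⊃ P)): 0.8 > 0.3, so result = 0.3
  ((Q ⊃ (P ⊃ P)) ∧ (((R ∧ (P ⊃ Q)) ∧ Q) ⊃ (Q ⊃ P))) = min(1, 0.3) = 0.3
  Gödel value = 0.3
Łukasiewicz evaluation:
  (P ⊃ P): min(1, 1 − 0.3 + 0.3) = 1
  (Q ⊃ (P ⊃ P)): min(1, 1 − 0.9 + 1) = 1
  (P ⊃ Q): min(1, 1 − 0.3 + 0.9) = 1
  (R ∧ (P ⊃ Q)) = min(0.8, 1) = 0.8
  ((R ∧ (P ⊃ Q)) ∧ Q) = min(0.8, 0.9) = 0.8
  (Q ⊃ P): min(1, 1 − 0.9 + 0.3) = 0.4
  (((R ∧ (P ⊃ Q)) ∧ Q) ⊃ (Q ⊃ P)): min(1, 1 − 0.8 + 0.4) = 0.6
  ((Q ⊃ (P ⊃ P)) ∧ (((R ∧ (P ⊃ Q)) ∧ Q) ⊃ (Q ⊃ P))) = min(1, 0.6) = 0.6
  Łukasiewicz value = 0.6
Difference: 0.3 − 0.6 = -0.30

-0.30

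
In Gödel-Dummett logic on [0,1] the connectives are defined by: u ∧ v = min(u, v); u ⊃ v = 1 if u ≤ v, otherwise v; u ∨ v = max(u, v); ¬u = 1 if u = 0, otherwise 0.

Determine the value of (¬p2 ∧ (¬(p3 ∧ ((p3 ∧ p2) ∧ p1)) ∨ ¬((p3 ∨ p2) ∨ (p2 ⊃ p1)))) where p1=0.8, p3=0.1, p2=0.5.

¬p2: Gödel ¬ of 0.5 = 0 (operand ≠ 0)
(p3 ∧ p2) = min(0.1, 0.5) = 0.1
((p3 ∧ p2) ∧ p1) = min(0.1, 0.8) = 0.1
(p3 ∧ ((p3 ∧ p2) ∧ p1)) = min(0.1, 0.1) = 0.1
¬(p3 ∧ ((p3 ∧ p2) ∧ p1)): Gödel ¬ of 0.1 = 0 (operand ≠ 0)
(p3 ∨ p2) = max(0.1, 0.5) = 0.5
(p2 ⊃ p1): 0.5 ≤ 0.8, so result = 1
((p3 ∨ p2) ∨ (p2 ⊃ p1)) = max(0.5, 1) = 1
¬((p3 ∨ p2) ∨ (p2 ⊃ p1)): Gödel ¬ of 1 = 0 (operand ≠ 0)
(¬(p3 ∧ ((p3 ∧ p2) ∧ p1)) ∨ ¬((p3 ∨ p2) ∨ (p2 ⊃ p1))) = max(0, 0) = 0
(¬p2 ∧ (¬(p3 ∧ ((p3 ∧ p2) ∧ p1)) ∨ ¬((p3 ∨ p2) ∨ (p2 ⊃ p1)))) = min(0, 0) = 0

0.00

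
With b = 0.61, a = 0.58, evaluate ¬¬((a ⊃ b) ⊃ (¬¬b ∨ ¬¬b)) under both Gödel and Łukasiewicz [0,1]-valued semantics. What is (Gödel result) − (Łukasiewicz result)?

Gödel evaluation:
  (a ⊃ b): 0.58 ≤ 0.61, so result = 1
  ¬b: Gödel ¬ of 0.61 = 0 (operand ≠ 0)
  ¬¬b: Gödel ¬ of 0 = 1 (operand is 0)
  ¬b: Gödel ¬ of 0.61 = 0 (operand ≠ 0)
  ¬¬b: Gödel ¬ of 0 = 1 (operand is 0)
  (¬¬b ∨ ¬¬b) = max(1, 1) = 1
  ((a ⊃ b) ⊃ (¬¬b ∨ ¬¬b)): 1 ≤ 1, so result = 1
  ¬((a ⊃ b) ⊃ (¬¬b ∨ ¬¬b)): Gödel ¬ of 1 = 0 (operand ≠ 0)
  ¬¬((a ⊃ b) ⊃ (¬¬b ∨ ¬¬b)): Gödel ¬ of 0 = 1 (operand is 0)
  Gödel value = 1
Łukasiewicz evaluation:
  (a ⊃ b): min(1, 1 − 0.58 + 0.61) = 1
  ¬b: Łukasiewicz ¬ gives 1 − 0.61 = 0.39
  ¬¬b: Łukasiewicz ¬ gives 1 − 0.39 = 0.61
  ¬b: Łukasiewicz ¬ gives 1 − 0.61 = 0.39
  ¬¬b: Łukasiewicz ¬ gives 1 − 0.39 = 0.61
  (¬¬b ∨ ¬¬b) = max(0.61, 0.61) = 0.61
  ((a ⊃ b) ⊃ (¬¬b ∨ ¬¬b)): min(1, 1 − 1 + 0.61) = 0.61
  ¬((a ⊃ b) ⊃ (¬¬b ∨ ¬¬b)): Łukasiewicz ¬ gives 1 − 0.61 = 0.39
  ¬¬((a ⊃ b) ⊃ (¬¬b ∨ ¬¬b)): Łukasiewicz ¬ gives 1 − 0.39 = 0.61
  Łukasiewicz value = 0.61
Difference: 1 − 0.61 = 0.39

0.39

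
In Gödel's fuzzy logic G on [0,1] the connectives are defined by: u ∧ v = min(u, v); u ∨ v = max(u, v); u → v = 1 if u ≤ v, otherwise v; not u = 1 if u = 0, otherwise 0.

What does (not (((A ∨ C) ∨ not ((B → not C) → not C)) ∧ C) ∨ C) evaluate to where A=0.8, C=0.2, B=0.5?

0.20

(A ∨ C) = max(0.8, 0.2) = 0.8
not C: Gödel ¬ of 0.2 = 0 (operand ≠ 0)
(B → not C): 0.5 > 0, so result = 0
not C: Gödel ¬ of 0.2 = 0 (operand ≠ 0)
((B → not C) → not C): 0 ≤ 0, so result = 1
not ((B → not C) → not C): Gödel ¬ of 1 = 0 (operand ≠ 0)
((A ∨ C) ∨ not ((B → not C) → not C)) = max(0.8, 0) = 0.8
(((A ∨ C) ∨ not ((B → not C) → not C)) ∧ C) = min(0.8, 0.2) = 0.2
not (((A ∨ C) ∨ not ((B → not C) → not C)) ∧ C): Gödel ¬ of 0.2 = 0 (operand ≠ 0)
(not (((A ∨ C) ∨ not ((B → not C) → not C)) ∧ C) ∨ C) = max(0, 0.2) = 0.2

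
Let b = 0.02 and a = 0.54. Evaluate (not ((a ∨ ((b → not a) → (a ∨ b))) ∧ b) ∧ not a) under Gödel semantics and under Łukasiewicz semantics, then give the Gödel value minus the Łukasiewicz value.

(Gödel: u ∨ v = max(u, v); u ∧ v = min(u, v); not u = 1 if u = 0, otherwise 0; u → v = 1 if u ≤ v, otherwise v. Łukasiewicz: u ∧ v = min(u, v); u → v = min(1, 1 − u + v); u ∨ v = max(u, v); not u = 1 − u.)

-0.46

Gödel evaluation:
  not a: Gödel ¬ of 0.54 = 0 (operand ≠ 0)
  (b → not a): 0.02 > 0, so result = 0
  (a ∨ b) = max(0.54, 0.02) = 0.54
  ((b → not a) → (a ∨ b)): 0 ≤ 0.54, so result = 1
  (a ∨ ((b → not a) → (a ∨ b))) = max(0.54, 1) = 1
  ((a ∨ ((b → not a) → (a ∨ b))) ∧ b) = min(1, 0.02) = 0.02
  not ((a ∨ ((b → not a) → (a ∨ b))) ∧ b): Gödel ¬ of 0.02 = 0 (operand ≠ 0)
  not a: Gödel ¬ of 0.54 = 0 (operand ≠ 0)
  (not ((a ∨ ((b → not a) → (a ∨ b))) ∧ b) ∧ not a) = min(0, 0) = 0
  Gödel value = 0
Łukasiewicz evaluation:
  not a: Łukasiewicz ¬ gives 1 − 0.54 = 0.46
  (b → not a): min(1, 1 − 0.02 + 0.46) = 1
  (a ∨ b) = max(0.54, 0.02) = 0.54
  ((b → not a) → (a ∨ b)): min(1, 1 − 1 + 0.54) = 0.54
  (a ∨ ((b → not a) → (a ∨ b))) = max(0.54, 0.54) = 0.54
  ((a ∨ ((b → not a) → (a ∨ b))) ∧ b) = min(0.54, 0.02) = 0.02
  not ((a ∨ ((b → not a) → (a ∨ b))) ∧ b): Łukasiewicz ¬ gives 1 − 0.02 = 0.98
  not a: Łukasiewicz ¬ gives 1 − 0.54 = 0.46
  (not ((a ∨ ((b → not a) → (a ∨ b))) ∧ b) ∧ not a) = min(0.98, 0.46) = 0.46
  Łukasiewicz value = 0.46
Difference: 0 − 0.46 = -0.46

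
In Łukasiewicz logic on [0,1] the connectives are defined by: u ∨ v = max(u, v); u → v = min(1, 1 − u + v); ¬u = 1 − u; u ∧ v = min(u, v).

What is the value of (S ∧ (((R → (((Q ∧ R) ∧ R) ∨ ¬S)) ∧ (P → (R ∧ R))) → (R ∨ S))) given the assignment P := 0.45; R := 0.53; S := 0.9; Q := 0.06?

0.90

(Q ∧ R) = min(0.06, 0.53) = 0.06
((Q ∧ R) ∧ R) = min(0.06, 0.53) = 0.06
¬S: Łukasiewicz ¬ gives 1 − 0.9 = 0.1
(((Q ∧ R) ∧ R) ∨ ¬S) = max(0.06, 0.1) = 0.1
(R → (((Q ∧ R) ∧ R) ∨ ¬S)): min(1, 1 − 0.53 + 0.1) = 0.57
(R ∧ R) = min(0.53, 0.53) = 0.53
(P → (R ∧ R)): min(1, 1 − 0.45 + 0.53) = 1
((R → (((Q ∧ R) ∧ R) ∨ ¬S)) ∧ (P → (R ∧ R))) = min(0.57, 1) = 0.57
(R ∨ S) = max(0.53, 0.9) = 0.9
(((R → (((Q ∧ R) ∧ R) ∨ ¬S)) ∧ (P → (R ∧ R))) → (R ∨ S)): min(1, 1 − 0.57 + 0.9) = 1
(S ∧ (((R → (((Q ∧ R) ∧ R) ∨ ¬S)) ∧ (P → (R ∧ R))) → (R ∨ S))) = min(0.9, 1) = 0.9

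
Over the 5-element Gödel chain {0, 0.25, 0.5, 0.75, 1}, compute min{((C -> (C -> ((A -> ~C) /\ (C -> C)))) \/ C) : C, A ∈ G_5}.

The minimum is attained at C = 0.25, A = 0.25:
  ~C: Gödel ¬ of 0.25 = 0 (operand ≠ 0)
  (A -> ~C): 0.25 > 0, so result = 0
  (C -> C): 0.25 ≤ 0.25, so result = 1
  ((A -> ~C) /\ (C -> C)) = min(0, 1) = 0
  (C -> ((A -> ~C) /\ (C -> C))): 0.25 > 0, so result = 0
  (C -> (C -> ((A -> ~C) /\ (C -> C)))): 0.25 > 0, so result = 0
  ((C -> (C -> ((A -> ~C) /\ (C -> C)))) \/ C) = max(0, 0.25) = 0.25
Checking all 25 assignments confirms none give a value below 0.25.

0.25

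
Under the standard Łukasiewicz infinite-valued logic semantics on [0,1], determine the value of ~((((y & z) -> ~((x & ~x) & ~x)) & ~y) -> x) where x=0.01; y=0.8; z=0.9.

(y & z) = min(0.8, 0.9) = 0.8
~x: Łukasiewicz ¬ gives 1 − 0.01 = 0.99
(x & ~x) = min(0.01, 0.99) = 0.01
~x: Łukasiewicz ¬ gives 1 − 0.01 = 0.99
((x & ~x) & ~x) = min(0.01, 0.99) = 0.01
~((x & ~x) & ~x): Łukasiewicz ¬ gives 1 − 0.01 = 0.99
((y & z) -> ~((x & ~x) & ~x)): min(1, 1 − 0.8 + 0.99) = 1
~y: Łukasiewicz ¬ gives 1 − 0.8 = 0.2
(((y & z) -> ~((x & ~x) & ~x)) & ~y) = min(1, 0.2) = 0.2
((((y & z) -> ~((x & ~x) & ~x)) & ~y) -> x): min(1, 1 − 0.2 + 0.01) = 0.81
~((((y & z) -> ~((x & ~x) & ~x)) & ~y) -> x): Łukasiewicz ¬ gives 1 − 0.81 = 0.19

0.19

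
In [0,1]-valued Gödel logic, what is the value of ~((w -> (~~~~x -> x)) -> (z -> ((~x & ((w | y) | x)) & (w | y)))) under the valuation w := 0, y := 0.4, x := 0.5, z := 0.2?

~x: Gödel ¬ of 0.5 = 0 (operand ≠ 0)
~~x: Gödel ¬ of 0 = 1 (operand is 0)
~~~x: Gödel ¬ of 1 = 0 (operand ≠ 0)
~~~~x: Gödel ¬ of 0 = 1 (operand is 0)
(~~~~x -> x): 1 > 0.5, so result = 0.5
(w -> (~~~~x -> x)): 0 ≤ 0.5, so result = 1
~x: Gödel ¬ of 0.5 = 0 (operand ≠ 0)
(w | y) = max(0, 0.4) = 0.4
((w | y) | x) = max(0.4, 0.5) = 0.5
(~x & ((w | y) | x)) = min(0, 0.5) = 0
(w | y) = max(0, 0.4) = 0.4
((~x & ((w | y) | x)) & (w | y)) = min(0, 0.4) = 0
(z -> ((~x & ((w | y) | x)) & (w | y))): 0.2 > 0, so result = 0
((w -> (~~~~x -> x)) -> (z -> ((~x & ((w | y) | x)) & (w | y)))): 1 > 0, so result = 0
~((w -> (~~~~x -> x)) -> (z -> ((~x & ((w | y) | x)) & (w | y)))): Gödel ¬ of 0 = 1 (operand is 0)

1.00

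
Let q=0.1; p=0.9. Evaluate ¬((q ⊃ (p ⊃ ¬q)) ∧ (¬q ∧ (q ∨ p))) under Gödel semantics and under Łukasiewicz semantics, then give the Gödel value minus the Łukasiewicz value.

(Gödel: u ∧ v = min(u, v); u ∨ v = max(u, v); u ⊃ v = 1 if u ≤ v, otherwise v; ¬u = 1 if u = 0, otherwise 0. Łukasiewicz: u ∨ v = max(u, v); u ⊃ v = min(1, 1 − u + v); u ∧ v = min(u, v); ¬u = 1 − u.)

0.90

Gödel evaluation:
  ¬q: Gödel ¬ of 0.1 = 0 (operand ≠ 0)
  (p ⊃ ¬q): 0.9 > 0, so result = 0
  (q ⊃ (p ⊃ ¬q)): 0.1 > 0, so result = 0
  ¬q: Gödel ¬ of 0.1 = 0 (operand ≠ 0)
  (q ∨ p) = max(0.1, 0.9) = 0.9
  (¬q ∧ (q ∨ p)) = min(0, 0.9) = 0
  ((q ⊃ (p ⊃ ¬q)) ∧ (¬q ∧ (q ∨ p))) = min(0, 0) = 0
  ¬((q ⊃ (p ⊃ ¬q)) ∧ (¬q ∧ (q ∨ p))): Gödel ¬ of 0 = 1 (operand is 0)
  Gödel value = 1
Łukasiewicz evaluation:
  ¬q: Łukasiewicz ¬ gives 1 − 0.1 = 0.9
  (p ⊃ ¬q): min(1, 1 − 0.9 + 0.9) = 1
  (q ⊃ (p ⊃ ¬q)): min(1, 1 − 0.1 + 1) = 1
  ¬q: Łukasiewicz ¬ gives 1 − 0.1 = 0.9
  (q ∨ p) = max(0.1, 0.9) = 0.9
  (¬q ∧ (q ∨ p)) = min(0.9, 0.9) = 0.9
  ((q ⊃ (p ⊃ ¬q)) ∧ (¬q ∧ (q ∨ p))) = min(1, 0.9) = 0.9
  ¬((q ⊃ (p ⊃ ¬q)) ∧ (¬q ∧ (q ∨ p))): Łukasiewicz ¬ gives 1 − 0.9 = 0.1
  Łukasiewicz value = 0.1
Difference: 1 − 0.1 = 0.90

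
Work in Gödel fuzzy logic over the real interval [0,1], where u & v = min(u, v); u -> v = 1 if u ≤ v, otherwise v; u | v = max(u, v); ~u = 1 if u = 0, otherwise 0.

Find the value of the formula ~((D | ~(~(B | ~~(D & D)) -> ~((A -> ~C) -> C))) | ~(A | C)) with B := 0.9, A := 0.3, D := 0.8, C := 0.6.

0.00

(D & D) = min(0.8, 0.8) = 0.8
~(D & D): Gödel ¬ of 0.8 = 0 (operand ≠ 0)
~~(D & D): Gödel ¬ of 0 = 1 (operand is 0)
(B | ~~(D & D)) = max(0.9, 1) = 1
~(B | ~~(D & D)): Gödel ¬ of 1 = 0 (operand ≠ 0)
~C: Gödel ¬ of 0.6 = 0 (operand ≠ 0)
(A -> ~C): 0.3 > 0, so result = 0
((A -> ~C) -> C): 0 ≤ 0.6, so result = 1
~((A -> ~C) -> C): Gödel ¬ of 1 = 0 (operand ≠ 0)
(~(B | ~~(D & D)) -> ~((A -> ~C) -> C)): 0 ≤ 0, so result = 1
~(~(B | ~~(D & D)) -> ~((A -> ~C) -> C)): Gödel ¬ of 1 = 0 (operand ≠ 0)
(D | ~(~(B | ~~(D & D)) -> ~((A -> ~C) -> C))) = max(0.8, 0) = 0.8
(A | C) = max(0.3, 0.6) = 0.6
~(A | C): Gödel ¬ of 0.6 = 0 (operand ≠ 0)
((D | ~(~(B | ~~(D & D)) -> ~((A -> ~C) -> C))) | ~(A | C)) = max(0.8, 0) = 0.8
~((D | ~(~(B | ~~(D & D)) -> ~((A -> ~C) -> C))) | ~(A | C)): Gödel ¬ of 0.8 = 0 (operand ≠ 0)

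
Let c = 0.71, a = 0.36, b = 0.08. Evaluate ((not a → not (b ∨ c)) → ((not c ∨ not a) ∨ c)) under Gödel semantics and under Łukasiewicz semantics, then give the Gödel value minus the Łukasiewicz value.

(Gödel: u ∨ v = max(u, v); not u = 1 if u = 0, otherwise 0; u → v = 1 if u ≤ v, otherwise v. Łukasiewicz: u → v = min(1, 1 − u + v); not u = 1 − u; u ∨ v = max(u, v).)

-0.29

Gödel evaluation:
  not a: Gödel ¬ of 0.36 = 0 (operand ≠ 0)
  (b ∨ c) = max(0.08, 0.71) = 0.71
  not (b ∨ c): Gödel ¬ of 0.71 = 0 (operand ≠ 0)
  (not a → not (b ∨ c)): 0 ≤ 0, so result = 1
  not c: Gödel ¬ of 0.71 = 0 (operand ≠ 0)
  not a: Gödel ¬ of 0.36 = 0 (operand ≠ 0)
  (not c ∨ not a) = max(0, 0) = 0
  ((not c ∨ not a) ∨ c) = max(0, 0.71) = 0.71
  ((not a → not (b ∨ c)) → ((not c ∨ not a) ∨ c)): 1 > 0.71, so result = 0.71
  Gödel value = 0.71
Łukasiewicz evaluation:
  not a: Łukasiewicz ¬ gives 1 − 0.36 = 0.64
  (b ∨ c) = max(0.08, 0.71) = 0.71
  not (b ∨ c): Łukasiewicz ¬ gives 1 − 0.71 = 0.29
  (not a → not (b ∨ c)): min(1, 1 − 0.64 + 0.29) = 0.65
  not c: Łukasiewicz ¬ gives 1 − 0.71 = 0.29
  not a: Łukasiewicz ¬ gives 1 − 0.36 = 0.64
  (not c ∨ not a) = max(0.29, 0.64) = 0.64
  ((not c ∨ not a) ∨ c) = max(0.64, 0.71) = 0.71
  ((not a → not (b ∨ c)) → ((not c ∨ not a) ∨ c)): min(1, 1 − 0.65 + 0.71) = 1
  Łukasiewicz value = 1
Difference: 0.71 − 1 = -0.29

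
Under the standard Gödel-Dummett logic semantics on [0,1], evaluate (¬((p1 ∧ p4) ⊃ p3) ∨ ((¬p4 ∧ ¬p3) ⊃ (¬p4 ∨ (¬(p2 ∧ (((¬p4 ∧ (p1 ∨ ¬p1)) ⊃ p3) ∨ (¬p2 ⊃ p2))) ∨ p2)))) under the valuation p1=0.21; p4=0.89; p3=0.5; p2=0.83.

1.00

(p1 ∧ p4) = min(0.21, 0.89) = 0.21
((p1 ∧ p4) ⊃ p3): 0.21 ≤ 0.5, so result = 1
¬((p1 ∧ p4) ⊃ p3): Gödel ¬ of 1 = 0 (operand ≠ 0)
¬p4: Gödel ¬ of 0.89 = 0 (operand ≠ 0)
¬p3: Gödel ¬ of 0.5 = 0 (operand ≠ 0)
(¬p4 ∧ ¬p3) = min(0, 0) = 0
¬p4: Gödel ¬ of 0.89 = 0 (operand ≠ 0)
¬p4: Gödel ¬ of 0.89 = 0 (operand ≠ 0)
¬p1: Gödel ¬ of 0.21 = 0 (operand ≠ 0)
(p1 ∨ ¬p1) = max(0.21, 0) = 0.21
(¬p4 ∧ (p1 ∨ ¬p1)) = min(0, 0.21) = 0
((¬p4 ∧ (p1 ∨ ¬p1)) ⊃ p3): 0 ≤ 0.5, so result = 1
¬p2: Gödel ¬ of 0.83 = 0 (operand ≠ 0)
(¬p2 ⊃ p2): 0 ≤ 0.83, so result = 1
(((¬p4 ∧ (p1 ∨ ¬p1)) ⊃ p3) ∨ (¬p2 ⊃ p2)) = max(1, 1) = 1
(p2 ∧ (((¬p4 ∧ (p1 ∨ ¬p1)) ⊃ p3) ∨ (¬p2 ⊃ p2))) = min(0.83, 1) = 0.83
¬(p2 ∧ (((¬p4 ∧ (p1 ∨ ¬p1)) ⊃ p3) ∨ (¬p2 ⊃ p2))): Gödel ¬ of 0.83 = 0 (operand ≠ 0)
(¬(p2 ∧ (((¬p4 ∧ (p1 ∨ ¬p1)) ⊃ p3) ∨ (¬p2 ⊃ p2))) ∨ p2) = max(0, 0.83) = 0.83
(¬p4 ∨ (¬(p2 ∧ (((¬p4 ∧ (p1 ∨ ¬p1)) ⊃ p3) ∨ (¬p2 ⊃ p2))) ∨ p2)) = max(0, 0.83) = 0.83
((¬p4 ∧ ¬p3) ⊃ (¬p4 ∨ (¬(p2 ∧ (((¬p4 ∧ (p1 ∨ ¬p1)) ⊃ p3) ∨ (¬p2 ⊃ p2))) ∨ p2))): 0 ≤ 0.83, so result = 1
(¬((p1 ∧ p4) ⊃ p3) ∨ ((¬p4 ∧ ¬p3) ⊃ (¬p4 ∨ (¬(p2 ∧ (((¬p4 ∧ (p1 ∨ ¬p1)) ⊃ p3) ∨ (¬p2 ⊃ p2))) ∨ p2)))) = max(0, 1) = 1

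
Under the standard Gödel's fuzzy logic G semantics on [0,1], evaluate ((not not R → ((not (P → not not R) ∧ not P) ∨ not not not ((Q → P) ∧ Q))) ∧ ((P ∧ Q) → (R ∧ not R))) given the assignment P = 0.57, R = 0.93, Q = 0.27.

0.00

not R: Gödel ¬ of 0.93 = 0 (operand ≠ 0)
not not R: Gödel ¬ of 0 = 1 (operand is 0)
not R: Gödel ¬ of 0.93 = 0 (operand ≠ 0)
not not R: Gödel ¬ of 0 = 1 (operand is 0)
(P → not not R): 0.57 ≤ 1, so result = 1
not (P → not not R): Gödel ¬ of 1 = 0 (operand ≠ 0)
not P: Gödel ¬ of 0.57 = 0 (operand ≠ 0)
(not (P → not not R) ∧ not P) = min(0, 0) = 0
(Q → P): 0.27 ≤ 0.57, so result = 1
((Q → P) ∧ Q) = min(1, 0.27) = 0.27
not ((Q → P) ∧ Q): Gödel ¬ of 0.27 = 0 (operand ≠ 0)
not not ((Q → P) ∧ Q): Gödel ¬ of 0 = 1 (operand is 0)
not not not ((Q → P) ∧ Q): Gödel ¬ of 1 = 0 (operand ≠ 0)
((not (P → not not R) ∧ not P) ∨ not not not ((Q → P) ∧ Q)) = max(0, 0) = 0
(not not R → ((not (P → not not R) ∧ not P) ∨ not not not ((Q → P) ∧ Q))): 1 > 0, so result = 0
(P ∧ Q) = min(0.57, 0.27) = 0.27
not R: Gödel ¬ of 0.93 = 0 (operand ≠ 0)
(R ∧ not R) = min(0.93, 0) = 0
((P ∧ Q) → (R ∧ not R)): 0.27 > 0, so result = 0
((not not R → ((not (P → not not R) ∧ not P) ∨ not not not ((Q → P) ∧ Q))) ∧ ((P ∧ Q) → (R ∧ not R))) = min(0, 0) = 0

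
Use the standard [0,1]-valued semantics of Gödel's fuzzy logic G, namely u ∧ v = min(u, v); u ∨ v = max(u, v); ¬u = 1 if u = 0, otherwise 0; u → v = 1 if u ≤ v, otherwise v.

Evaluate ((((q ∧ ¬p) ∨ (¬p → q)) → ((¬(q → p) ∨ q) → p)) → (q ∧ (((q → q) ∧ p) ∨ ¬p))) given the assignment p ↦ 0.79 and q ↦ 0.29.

0.29

¬p: Gödel ¬ of 0.79 = 0 (operand ≠ 0)
(q ∧ ¬p) = min(0.29, 0) = 0
¬p: Gödel ¬ of 0.79 = 0 (operand ≠ 0)
(¬p → q): 0 ≤ 0.29, so result = 1
((q ∧ ¬p) ∨ (¬p → q)) = max(0, 1) = 1
(q → p): 0.29 ≤ 0.79, so result = 1
¬(q → p): Gödel ¬ of 1 = 0 (operand ≠ 0)
(¬(q → p) ∨ q) = max(0, 0.29) = 0.29
((¬(q → p) ∨ q) → p): 0.29 ≤ 0.79, so result = 1
(((q ∧ ¬p) ∨ (¬p → q)) → ((¬(q → p) ∨ q) → p)): 1 ≤ 1, so result = 1
(q → q): 0.29 ≤ 0.29, so result = 1
((q → q) ∧ p) = min(1, 0.79) = 0.79
¬p: Gödel ¬ of 0.79 = 0 (operand ≠ 0)
(((q → q) ∧ p) ∨ ¬p) = max(0.79, 0) = 0.79
(q ∧ (((q → q) ∧ p) ∨ ¬p)) = min(0.29, 0.79) = 0.29
((((q ∧ ¬p) ∨ (¬p → q)) → ((¬(q → p) ∨ q) → p)) → (q ∧ (((q → q) ∧ p) ∨ ¬p))): 1 > 0.29, so result = 0.29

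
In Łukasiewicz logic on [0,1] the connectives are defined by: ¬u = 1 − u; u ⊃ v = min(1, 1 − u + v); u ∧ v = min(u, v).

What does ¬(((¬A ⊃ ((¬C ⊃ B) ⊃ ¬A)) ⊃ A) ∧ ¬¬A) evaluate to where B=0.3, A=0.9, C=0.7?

0.10

¬A: Łukasiewicz ¬ gives 1 − 0.9 = 0.1
¬C: Łukasiewicz ¬ gives 1 − 0.7 = 0.3
(¬C ⊃ B): min(1, 1 − 0.3 + 0.3) = 1
¬A: Łukasiewicz ¬ gives 1 − 0.9 = 0.1
((¬C ⊃ B) ⊃ ¬A): min(1, 1 − 1 + 0.1) = 0.1
(¬A ⊃ ((¬C ⊃ B) ⊃ ¬A)): min(1, 1 − 0.1 + 0.1) = 1
((¬A ⊃ ((¬C ⊃ B) ⊃ ¬A)) ⊃ A): min(1, 1 − 1 + 0.9) = 0.9
¬A: Łukasiewicz ¬ gives 1 − 0.9 = 0.1
¬¬A: Łukasiewicz ¬ gives 1 − 0.1 = 0.9
(((¬A ⊃ ((¬C ⊃ B) ⊃ ¬A)) ⊃ A) ∧ ¬¬A) = min(0.9, 0.9) = 0.9
¬(((¬A ⊃ ((¬C ⊃ B) ⊃ ¬A)) ⊃ A) ∧ ¬¬A): Łukasiewicz ¬ gives 1 − 0.9 = 0.1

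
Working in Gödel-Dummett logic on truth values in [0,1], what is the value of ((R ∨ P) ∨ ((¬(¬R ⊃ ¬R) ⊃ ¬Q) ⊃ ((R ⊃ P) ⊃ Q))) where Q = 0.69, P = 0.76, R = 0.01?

(R ∨ P) = max(0.01, 0.76) = 0.76
¬R: Gödel ¬ of 0.01 = 0 (operand ≠ 0)
¬R: Gödel ¬ of 0.01 = 0 (operand ≠ 0)
(¬R ⊃ ¬R): 0 ≤ 0, so result = 1
¬(¬R ⊃ ¬R): Gödel ¬ of 1 = 0 (operand ≠ 0)
¬Q: Gödel ¬ of 0.69 = 0 (operand ≠ 0)
(¬(¬R ⊃ ¬R) ⊃ ¬Q): 0 ≤ 0, so result = 1
(R ⊃ P): 0.01 ≤ 0.76, so result = 1
((R ⊃ P) ⊃ Q): 1 > 0.69, so result = 0.69
((¬(¬R ⊃ ¬R) ⊃ ¬Q) ⊃ ((R ⊃ P) ⊃ Q)): 1 > 0.69, so result = 0.69
((R ∨ P) ∨ ((¬(¬R ⊃ ¬R) ⊃ ¬Q) ⊃ ((R ⊃ P) ⊃ Q))) = max(0.76, 0.69) = 0.76

0.76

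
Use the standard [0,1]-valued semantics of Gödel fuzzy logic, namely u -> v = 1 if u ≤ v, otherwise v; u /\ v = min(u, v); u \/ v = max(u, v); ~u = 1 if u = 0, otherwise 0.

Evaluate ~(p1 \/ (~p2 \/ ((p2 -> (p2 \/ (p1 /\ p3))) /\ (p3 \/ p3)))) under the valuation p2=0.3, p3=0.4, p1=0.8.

0.00

~p2: Gödel ¬ of 0.3 = 0 (operand ≠ 0)
(p1 /\ p3) = min(0.8, 0.4) = 0.4
(p2 \/ (p1 /\ p3)) = max(0.3, 0.4) = 0.4
(p2 -> (p2 \/ (p1 /\ p3))): 0.3 ≤ 0.4, so result = 1
(p3 \/ p3) = max(0.4, 0.4) = 0.4
((p2 -> (p2 \/ (p1 /\ p3))) /\ (p3 \/ p3)) = min(1, 0.4) = 0.4
(~p2 \/ ((p2 -> (p2 \/ (p1 /\ p3))) /\ (p3 \/ p3))) = max(0, 0.4) = 0.4
(p1 \/ (~p2 \/ ((p2 -> (p2 \/ (p1 /\ p3))) /\ (p3 \/ p3)))) = max(0.8, 0.4) = 0.8
~(p1 \/ (~p2 \/ ((p2 -> (p2 \/ (p1 /\ p3))) /\ (p3 \/ p3)))): Gödel ¬ of 0.8 = 0 (operand ≠ 0)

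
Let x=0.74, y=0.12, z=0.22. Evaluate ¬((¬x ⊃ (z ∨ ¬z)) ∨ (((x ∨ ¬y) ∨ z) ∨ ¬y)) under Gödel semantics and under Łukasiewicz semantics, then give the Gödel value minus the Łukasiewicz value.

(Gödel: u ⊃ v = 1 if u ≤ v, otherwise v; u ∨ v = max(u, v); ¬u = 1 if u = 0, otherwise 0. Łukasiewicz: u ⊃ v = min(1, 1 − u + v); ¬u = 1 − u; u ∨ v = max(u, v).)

Gödel evaluation:
  ¬x: Gödel ¬ of 0.74 = 0 (operand ≠ 0)
  ¬z: Gödel ¬ of 0.22 = 0 (operand ≠ 0)
  (z ∨ ¬z) = max(0.22, 0) = 0.22
  (¬x ⊃ (z ∨ ¬z)): 0 ≤ 0.22, so result = 1
  ¬y: Gödel ¬ of 0.12 = 0 (operand ≠ 0)
  (x ∨ ¬y) = max(0.74, 0) = 0.74
  ((x ∨ ¬y) ∨ z) = max(0.74, 0.22) = 0.74
  ¬y: Gödel ¬ of 0.12 = 0 (operand ≠ 0)
  (((x ∨ ¬y) ∨ z) ∨ ¬y) = max(0.74, 0) = 0.74
  ((¬x ⊃ (z ∨ ¬z)) ∨ (((x ∨ ¬y) ∨ z) ∨ ¬y)) = max(1, 0.74) = 1
  ¬((¬x ⊃ (z ∨ ¬z)) ∨ (((x ∨ ¬y) ∨ z) ∨ ¬y)): Gödel ¬ of 1 = 0 (operand ≠ 0)
  Gödel value = 0
Łukasiewicz evaluation:
  ¬x: Łukasiewicz ¬ gives 1 − 0.74 = 0.26
  ¬z: Łukasiewicz ¬ gives 1 − 0.22 = 0.78
  (z ∨ ¬z) = max(0.22, 0.78) = 0.78
  (¬x ⊃ (z ∨ ¬z)): min(1, 1 − 0.26 + 0.78) = 1
  ¬y: Łukasiewicz ¬ gives 1 − 0.12 = 0.88
  (x ∨ ¬y) = max(0.74, 0.88) = 0.88
  ((x ∨ ¬y) ∨ z) = max(0.88, 0.22) = 0.88
  ¬y: Łukasiewicz ¬ gives 1 − 0.12 = 0.88
  (((x ∨ ¬y) ∨ z) ∨ ¬y) = max(0.88, 0.88) = 0.88
  ((¬x ⊃ (z ∨ ¬z)) ∨ (((x ∨ ¬y) ∨ z) ∨ ¬y)) = max(1, 0.88) = 1
  ¬((¬x ⊃ (z ∨ ¬z)) ∨ (((x ∨ ¬y) ∨ z) ∨ ¬y)): Łukasiewicz ¬ gives 1 − 1 = 0
  Łukasiewicz value = 0
Difference: 0 − 0 = 0.00

0.00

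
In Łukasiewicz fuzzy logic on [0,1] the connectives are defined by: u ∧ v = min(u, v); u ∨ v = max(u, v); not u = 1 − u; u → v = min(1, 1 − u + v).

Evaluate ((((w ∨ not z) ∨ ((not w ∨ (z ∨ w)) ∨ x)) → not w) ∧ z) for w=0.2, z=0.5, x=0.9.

not z: Łukasiewicz ¬ gives 1 − 0.5 = 0.5
(w ∨ not z) = max(0.2, 0.5) = 0.5
not w: Łukasiewicz ¬ gives 1 − 0.2 = 0.8
(z ∨ w) = max(0.5, 0.2) = 0.5
(not w ∨ (z ∨ w)) = max(0.8, 0.5) = 0.8
((not w ∨ (z ∨ w)) ∨ x) = max(0.8, 0.9) = 0.9
((w ∨ not z) ∨ ((not w ∨ (z ∨ w)) ∨ x)) = max(0.5, 0.9) = 0.9
not w: Łukasiewicz ¬ gives 1 − 0.2 = 0.8
(((w ∨ not z) ∨ ((not w ∨ (z ∨ w)) ∨ x)) → not w): min(1, 1 − 0.9 + 0.8) = 0.9
((((w ∨ not z) ∨ ((not w ∨ (z ∨ w)) ∨ x)) → not w) ∧ z) = min(0.9, 0.5) = 0.5

0.50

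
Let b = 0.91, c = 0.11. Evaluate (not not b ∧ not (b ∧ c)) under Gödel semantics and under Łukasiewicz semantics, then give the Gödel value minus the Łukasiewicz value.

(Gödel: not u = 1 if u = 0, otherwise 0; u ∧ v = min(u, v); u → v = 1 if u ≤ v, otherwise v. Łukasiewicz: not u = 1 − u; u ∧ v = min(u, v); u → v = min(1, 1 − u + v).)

Gödel evaluation:
  not b: Gödel ¬ of 0.91 = 0 (operand ≠ 0)
  not not b: Gödel ¬ of 0 = 1 (operand is 0)
  (b ∧ c) = min(0.91, 0.11) = 0.11
  not (b ∧ c): Gödel ¬ of 0.11 = 0 (operand ≠ 0)
  (not not b ∧ not (b ∧ c)) = min(1, 0) = 0
  Gödel value = 0
Łukasiewicz evaluation:
  not b: Łukasiewicz ¬ gives 1 − 0.91 = 0.09
  not not b: Łukasiewicz ¬ gives 1 − 0.09 = 0.91
  (b ∧ c) = min(0.91, 0.11) = 0.11
  not (b ∧ c): Łukasiewicz ¬ gives 1 − 0.11 = 0.89
  (not not b ∧ not (b ∧ c)) = min(0.91, 0.89) = 0.89
  Łukasiewicz value = 0.89
Difference: 0 − 0.89 = -0.89

-0.89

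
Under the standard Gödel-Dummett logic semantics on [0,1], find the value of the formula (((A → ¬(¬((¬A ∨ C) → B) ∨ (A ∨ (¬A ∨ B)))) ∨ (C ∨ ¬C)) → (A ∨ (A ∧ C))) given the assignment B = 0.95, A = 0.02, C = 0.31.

¬A: Gödel ¬ of 0.02 = 0 (operand ≠ 0)
(¬A ∨ C) = max(0, 0.31) = 0.31
((¬A ∨ C) → B): 0.31 ≤ 0.95, so result = 1
¬((¬A ∨ C) → B): Gödel ¬ of 1 = 0 (operand ≠ 0)
¬A: Gödel ¬ of 0.02 = 0 (operand ≠ 0)
(¬A ∨ B) = max(0, 0.95) = 0.95
(A ∨ (¬A ∨ B)) = max(0.02, 0.95) = 0.95
(¬((¬A ∨ C) → B) ∨ (A ∨ (¬A ∨ B))) = max(0, 0.95) = 0.95
¬(¬((¬A ∨ C) → B) ∨ (A ∨ (¬A ∨ B))): Gödel ¬ of 0.95 = 0 (operand ≠ 0)
(A → ¬(¬((¬A ∨ C) → B) ∨ (A ∨ (¬A ∨ B)))): 0.02 > 0, so result = 0
¬C: Gödel ¬ of 0.31 = 0 (operand ≠ 0)
(C ∨ ¬C) = max(0.31, 0) = 0.31
((A → ¬(¬((¬A ∨ C) → B) ∨ (A ∨ (¬A ∨ B)))) ∨ (C ∨ ¬C)) = max(0, 0.31) = 0.31
(A ∧ C) = min(0.02, 0.31) = 0.02
(A ∨ (A ∧ C)) = max(0.02, 0.02) = 0.02
(((A → ¬(¬((¬A ∨ C) → B) ∨ (A ∨ (¬A ∨ B)))) ∨ (C ∨ ¬C)) → (A ∨ (A ∧ C))): 0.31 > 0.02, so result = 0.02

0.02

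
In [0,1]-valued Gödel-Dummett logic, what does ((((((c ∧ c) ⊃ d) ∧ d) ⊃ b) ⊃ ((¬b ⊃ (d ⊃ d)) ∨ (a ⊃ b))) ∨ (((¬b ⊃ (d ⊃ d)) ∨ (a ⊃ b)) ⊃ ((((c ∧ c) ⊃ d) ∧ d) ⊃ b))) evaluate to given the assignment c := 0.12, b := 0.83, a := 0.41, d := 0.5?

1.00

(c ∧ c) = min(0.12, 0.12) = 0.12
((c ∧ c) ⊃ d): 0.12 ≤ 0.5, so result = 1
(((c ∧ c) ⊃ d) ∧ d) = min(1, 0.5) = 0.5
((((c ∧ c) ⊃ d) ∧ d) ⊃ b): 0.5 ≤ 0.83, so result = 1
¬b: Gödel ¬ of 0.83 = 0 (operand ≠ 0)
(d ⊃ d): 0.5 ≤ 0.5, so result = 1
(¬b ⊃ (d ⊃ d)): 0 ≤ 1, so result = 1
(a ⊃ b): 0.41 ≤ 0.83, so result = 1
((¬b ⊃ (d ⊃ d)) ∨ (a ⊃ b)) = max(1, 1) = 1
(((((c ∧ c) ⊃ d) ∧ d) ⊃ b) ⊃ ((¬b ⊃ (d ⊃ d)) ∨ (a ⊃ b))): 1 ≤ 1, so result = 1
¬b: Gödel ¬ of 0.83 = 0 (operand ≠ 0)
(d ⊃ d): 0.5 ≤ 0.5, so result = 1
(¬b ⊃ (d ⊃ d)): 0 ≤ 1, so result = 1
(a ⊃ b): 0.41 ≤ 0.83, so result = 1
((¬b ⊃ (d ⊃ d)) ∨ (a ⊃ b)) = max(1, 1) = 1
(c ∧ c) = min(0.12, 0.12) = 0.12
((c ∧ c) ⊃ d): 0.12 ≤ 0.5, so result = 1
(((c ∧ c) ⊃ d) ∧ d) = min(1, 0.5) = 0.5
((((c ∧ c) ⊃ d) ∧ d) ⊃ b): 0.5 ≤ 0.83, so result = 1
(((¬b ⊃ (d ⊃ d)) ∨ (a ⊃ b)) ⊃ ((((c ∧ c) ⊃ d) ∧ d) ⊃ b)): 1 ≤ 1, so result = 1
((((((c ∧ c) ⊃ d) ∧ d) ⊃ b) ⊃ ((¬b ⊃ (d ⊃ d)) ∨ (a ⊃ b))) ∨ (((¬b ⊃ (d ⊃ d)) ∨ (a ⊃ b)) ⊃ ((((c ∧ c) ⊃ d) ∧ d) ⊃ b))) = max(1, 1) = 1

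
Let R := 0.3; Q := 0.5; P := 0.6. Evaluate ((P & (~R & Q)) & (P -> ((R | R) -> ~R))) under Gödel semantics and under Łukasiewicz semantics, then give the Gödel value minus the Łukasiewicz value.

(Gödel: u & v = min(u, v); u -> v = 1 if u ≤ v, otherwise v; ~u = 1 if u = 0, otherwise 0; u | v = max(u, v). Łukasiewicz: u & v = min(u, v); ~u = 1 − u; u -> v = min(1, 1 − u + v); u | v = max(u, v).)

Gödel evaluation:
  ~R: Gödel ¬ of 0.3 = 0 (operand ≠ 0)
  (~R & Q) = min(0, 0.5) = 0
  (P & (~R & Q)) = min(0.6, 0) = 0
  (R | R) = max(0.3, 0.3) = 0.3
  ~R: Gödel ¬ of 0.3 = 0 (operand ≠ 0)
  ((R | R) -> ~R): 0.3 > 0, so result = 0
  (P -> ((R | R) -> ~R)): 0.6 > 0, so result = 0
  ((P & (~R & Q)) & (P -> ((R | R) -> ~R))) = min(0, 0) = 0
  Gödel value = 0
Łukasiewicz evaluation:
  ~R: Łukasiewicz ¬ gives 1 − 0.3 = 0.7
  (~R & Q) = min(0.7, 0.5) = 0.5
  (P & (~R & Q)) = min(0.6, 0.5) = 0.5
  (R | R) = max(0.3, 0.3) = 0.3
  ~R: Łukasiewicz ¬ gives 1 − 0.3 = 0.7
  ((R | R) -> ~R): min(1, 1 − 0.3 + 0.7) = 1
  (P -> ((R | R) -> ~R)): min(1, 1 − 0.6 + 1) = 1
  ((P & (~R & Q)) & (P -> ((R | R) -> ~R))) = min(0.5, 1) = 0.5
  Łukasiewicz value = 0.5
Difference: 0 − 0.5 = -0.50

-0.50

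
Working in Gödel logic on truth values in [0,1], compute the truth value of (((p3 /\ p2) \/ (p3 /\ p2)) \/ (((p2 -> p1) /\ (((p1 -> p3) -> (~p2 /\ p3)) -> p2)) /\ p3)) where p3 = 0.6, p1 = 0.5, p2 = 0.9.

(p3 /\ p2) = min(0.6, 0.9) = 0.6
(p3 /\ p2) = min(0.6, 0.9) = 0.6
((p3 /\ p2) \/ (p3 /\ p2)) = max(0.6, 0.6) = 0.6
(p2 -> p1): 0.9 > 0.5, so result = 0.5
(p1 -> p3): 0.5 ≤ 0.6, so result = 1
~p2: Gödel ¬ of 0.9 = 0 (operand ≠ 0)
(~p2 /\ p3) = min(0, 0.6) = 0
((p1 -> p3) -> (~p2 /\ p3)): 1 > 0, so result = 0
(((p1 -> p3) -> (~p2 /\ p3)) -> p2): 0 ≤ 0.9, so result = 1
((p2 -> p1) /\ (((p1 -> p3) -> (~p2 /\ p3)) -> p2)) = min(0.5, 1) = 0.5
(((p2 -> p1) /\ (((p1 -> p3) -> (~p2 /\ p3)) -> p2)) /\ p3) = min(0.5, 0.6) = 0.5
(((p3 /\ p2) \/ (p3 /\ p2)) \/ (((p2 -> p1) /\ (((p1 -> p3) -> (~p2 /\ p3)) -> p2)) /\ p3)) = max(0.6, 0.5) = 0.6

0.60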